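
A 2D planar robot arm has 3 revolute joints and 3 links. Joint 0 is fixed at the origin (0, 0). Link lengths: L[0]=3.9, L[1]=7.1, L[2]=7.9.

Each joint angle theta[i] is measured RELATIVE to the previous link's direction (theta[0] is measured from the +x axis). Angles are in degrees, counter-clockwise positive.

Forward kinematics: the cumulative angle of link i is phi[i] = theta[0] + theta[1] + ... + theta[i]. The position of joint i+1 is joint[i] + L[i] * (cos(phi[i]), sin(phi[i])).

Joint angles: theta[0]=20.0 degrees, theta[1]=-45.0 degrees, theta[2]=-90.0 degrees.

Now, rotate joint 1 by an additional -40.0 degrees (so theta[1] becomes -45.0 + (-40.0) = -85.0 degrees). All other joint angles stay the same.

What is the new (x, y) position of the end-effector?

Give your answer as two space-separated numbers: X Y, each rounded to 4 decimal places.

Answer: -0.4944 -8.4396

Derivation:
joint[0] = (0.0000, 0.0000)  (base)
link 0: phi[0] = 20 = 20 deg
  cos(20 deg) = 0.9397, sin(20 deg) = 0.3420
  joint[1] = (0.0000, 0.0000) + 3.9 * (0.9397, 0.3420) = (0.0000 + 3.6648, 0.0000 + 1.3339) = (3.6648, 1.3339)
link 1: phi[1] = 20 + -85 = -65 deg
  cos(-65 deg) = 0.4226, sin(-65 deg) = -0.9063
  joint[2] = (3.6648, 1.3339) + 7.1 * (0.4226, -0.9063) = (3.6648 + 3.0006, 1.3339 + -6.4348) = (6.6654, -5.1009)
link 2: phi[2] = 20 + -85 + -90 = -155 deg
  cos(-155 deg) = -0.9063, sin(-155 deg) = -0.4226
  joint[3] = (6.6654, -5.1009) + 7.9 * (-0.9063, -0.4226) = (6.6654 + -7.1598, -5.1009 + -3.3387) = (-0.4944, -8.4396)
End effector: (-0.4944, -8.4396)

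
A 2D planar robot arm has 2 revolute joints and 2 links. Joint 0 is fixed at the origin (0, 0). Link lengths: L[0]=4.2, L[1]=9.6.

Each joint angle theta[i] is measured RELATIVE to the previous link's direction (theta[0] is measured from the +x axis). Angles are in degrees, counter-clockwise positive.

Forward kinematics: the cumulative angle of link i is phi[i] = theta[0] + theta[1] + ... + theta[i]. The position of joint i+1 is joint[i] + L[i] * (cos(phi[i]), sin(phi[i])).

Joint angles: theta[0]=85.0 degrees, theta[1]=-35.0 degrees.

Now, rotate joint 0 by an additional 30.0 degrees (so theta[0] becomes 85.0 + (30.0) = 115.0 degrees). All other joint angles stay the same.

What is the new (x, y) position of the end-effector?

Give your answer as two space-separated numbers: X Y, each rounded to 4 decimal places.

Answer: -0.1080 13.2606

Derivation:
joint[0] = (0.0000, 0.0000)  (base)
link 0: phi[0] = 115 = 115 deg
  cos(115 deg) = -0.4226, sin(115 deg) = 0.9063
  joint[1] = (0.0000, 0.0000) + 4.2 * (-0.4226, 0.9063) = (0.0000 + -1.7750, 0.0000 + 3.8065) = (-1.7750, 3.8065)
link 1: phi[1] = 115 + -35 = 80 deg
  cos(80 deg) = 0.1736, sin(80 deg) = 0.9848
  joint[2] = (-1.7750, 3.8065) + 9.6 * (0.1736, 0.9848) = (-1.7750 + 1.6670, 3.8065 + 9.4542) = (-0.1080, 13.2606)
End effector: (-0.1080, 13.2606)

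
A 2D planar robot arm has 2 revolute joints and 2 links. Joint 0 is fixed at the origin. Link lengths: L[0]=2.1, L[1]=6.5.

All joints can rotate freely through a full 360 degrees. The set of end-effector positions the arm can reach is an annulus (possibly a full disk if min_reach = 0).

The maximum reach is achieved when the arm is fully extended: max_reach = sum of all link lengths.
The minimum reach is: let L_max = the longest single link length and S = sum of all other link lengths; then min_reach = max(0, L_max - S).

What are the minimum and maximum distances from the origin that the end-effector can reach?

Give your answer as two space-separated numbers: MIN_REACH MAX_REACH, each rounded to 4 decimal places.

Link lengths: [2.1, 6.5]
max_reach = 2.1 + 6.5 = 8.6
L_max = max([2.1, 6.5]) = 6.5
S (sum of others) = 8.6 - 6.5 = 2.1
min_reach = max(0, 6.5 - 2.1) = max(0, 4.4) = 4.4

Answer: 4.4000 8.6000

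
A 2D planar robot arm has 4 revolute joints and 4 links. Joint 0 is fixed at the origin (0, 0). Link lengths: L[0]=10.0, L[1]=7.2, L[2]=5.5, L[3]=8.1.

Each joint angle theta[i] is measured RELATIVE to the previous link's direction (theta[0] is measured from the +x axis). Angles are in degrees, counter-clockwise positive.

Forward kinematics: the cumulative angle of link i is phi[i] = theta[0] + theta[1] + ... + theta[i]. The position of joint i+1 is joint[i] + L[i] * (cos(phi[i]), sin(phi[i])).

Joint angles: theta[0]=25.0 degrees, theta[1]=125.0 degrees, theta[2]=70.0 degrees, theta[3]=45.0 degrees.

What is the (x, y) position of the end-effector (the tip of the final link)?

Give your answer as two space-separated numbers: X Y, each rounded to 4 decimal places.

Answer: -2.0915 -3.7783

Derivation:
joint[0] = (0.0000, 0.0000)  (base)
link 0: phi[0] = 25 = 25 deg
  cos(25 deg) = 0.9063, sin(25 deg) = 0.4226
  joint[1] = (0.0000, 0.0000) + 10 * (0.9063, 0.4226) = (0.0000 + 9.0631, 0.0000 + 4.2262) = (9.0631, 4.2262)
link 1: phi[1] = 25 + 125 = 150 deg
  cos(150 deg) = -0.8660, sin(150 deg) = 0.5000
  joint[2] = (9.0631, 4.2262) + 7.2 * (-0.8660, 0.5000) = (9.0631 + -6.2354, 4.2262 + 3.6000) = (2.8277, 7.8262)
link 2: phi[2] = 25 + 125 + 70 = 220 deg
  cos(220 deg) = -0.7660, sin(220 deg) = -0.6428
  joint[3] = (2.8277, 7.8262) + 5.5 * (-0.7660, -0.6428) = (2.8277 + -4.2132, 7.8262 + -3.5353) = (-1.3855, 4.2909)
link 3: phi[3] = 25 + 125 + 70 + 45 = 265 deg
  cos(265 deg) = -0.0872, sin(265 deg) = -0.9962
  joint[4] = (-1.3855, 4.2909) + 8.1 * (-0.0872, -0.9962) = (-1.3855 + -0.7060, 4.2909 + -8.0692) = (-2.0915, -3.7783)
End effector: (-2.0915, -3.7783)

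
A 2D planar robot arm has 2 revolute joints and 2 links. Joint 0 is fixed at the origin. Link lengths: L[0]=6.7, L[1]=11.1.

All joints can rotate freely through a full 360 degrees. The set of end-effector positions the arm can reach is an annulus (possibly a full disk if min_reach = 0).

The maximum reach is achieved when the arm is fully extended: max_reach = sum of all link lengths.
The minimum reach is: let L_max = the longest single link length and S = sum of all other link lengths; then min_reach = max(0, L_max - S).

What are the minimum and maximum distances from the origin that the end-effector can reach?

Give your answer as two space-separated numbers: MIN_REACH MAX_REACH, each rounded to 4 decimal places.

Link lengths: [6.7, 11.1]
max_reach = 6.7 + 11.1 = 17.8
L_max = max([6.7, 11.1]) = 11.1
S (sum of others) = 17.8 - 11.1 = 6.7
min_reach = max(0, 11.1 - 6.7) = max(0, 4.4) = 4.4

Answer: 4.4000 17.8000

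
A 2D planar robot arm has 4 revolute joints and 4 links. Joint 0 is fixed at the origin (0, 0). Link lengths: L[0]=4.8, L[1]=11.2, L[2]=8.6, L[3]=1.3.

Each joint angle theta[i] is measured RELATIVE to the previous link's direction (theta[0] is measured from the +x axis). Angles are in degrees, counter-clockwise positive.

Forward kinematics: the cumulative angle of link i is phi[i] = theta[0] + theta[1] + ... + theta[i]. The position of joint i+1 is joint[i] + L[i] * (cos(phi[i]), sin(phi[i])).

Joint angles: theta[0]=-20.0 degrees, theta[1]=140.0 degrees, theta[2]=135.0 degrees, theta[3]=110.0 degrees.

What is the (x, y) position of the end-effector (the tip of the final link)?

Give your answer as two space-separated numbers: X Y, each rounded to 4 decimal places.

Answer: -2.0203 -0.1359

Derivation:
joint[0] = (0.0000, 0.0000)  (base)
link 0: phi[0] = -20 = -20 deg
  cos(-20 deg) = 0.9397, sin(-20 deg) = -0.3420
  joint[1] = (0.0000, 0.0000) + 4.8 * (0.9397, -0.3420) = (0.0000 + 4.5105, 0.0000 + -1.6417) = (4.5105, -1.6417)
link 1: phi[1] = -20 + 140 = 120 deg
  cos(120 deg) = -0.5000, sin(120 deg) = 0.8660
  joint[2] = (4.5105, -1.6417) + 11.2 * (-0.5000, 0.8660) = (4.5105 + -5.6000, -1.6417 + 9.6995) = (-1.0895, 8.0578)
link 2: phi[2] = -20 + 140 + 135 = 255 deg
  cos(255 deg) = -0.2588, sin(255 deg) = -0.9659
  joint[3] = (-1.0895, 8.0578) + 8.6 * (-0.2588, -0.9659) = (-1.0895 + -2.2258, 8.0578 + -8.3070) = (-3.3153, -0.2492)
link 3: phi[3] = -20 + 140 + 135 + 110 = 365 deg
  cos(365 deg) = 0.9962, sin(365 deg) = 0.0872
  joint[4] = (-3.3153, -0.2492) + 1.3 * (0.9962, 0.0872) = (-3.3153 + 1.2951, -0.2492 + 0.1133) = (-2.0203, -0.1359)
End effector: (-2.0203, -0.1359)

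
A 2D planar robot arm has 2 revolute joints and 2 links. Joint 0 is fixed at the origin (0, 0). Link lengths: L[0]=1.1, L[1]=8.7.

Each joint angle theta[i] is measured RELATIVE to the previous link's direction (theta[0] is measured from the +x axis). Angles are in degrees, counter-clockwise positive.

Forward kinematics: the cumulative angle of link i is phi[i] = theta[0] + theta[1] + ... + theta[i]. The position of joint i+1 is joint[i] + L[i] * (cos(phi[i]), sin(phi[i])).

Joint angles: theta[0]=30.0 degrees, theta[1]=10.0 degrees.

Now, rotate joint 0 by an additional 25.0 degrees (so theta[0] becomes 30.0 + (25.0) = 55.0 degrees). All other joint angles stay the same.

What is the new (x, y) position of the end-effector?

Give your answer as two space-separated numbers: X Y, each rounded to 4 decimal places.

Answer: 4.3077 8.7859

Derivation:
joint[0] = (0.0000, 0.0000)  (base)
link 0: phi[0] = 55 = 55 deg
  cos(55 deg) = 0.5736, sin(55 deg) = 0.8192
  joint[1] = (0.0000, 0.0000) + 1.1 * (0.5736, 0.8192) = (0.0000 + 0.6309, 0.0000 + 0.9011) = (0.6309, 0.9011)
link 1: phi[1] = 55 + 10 = 65 deg
  cos(65 deg) = 0.4226, sin(65 deg) = 0.9063
  joint[2] = (0.6309, 0.9011) + 8.7 * (0.4226, 0.9063) = (0.6309 + 3.6768, 0.9011 + 7.8849) = (4.3077, 8.7859)
End effector: (4.3077, 8.7859)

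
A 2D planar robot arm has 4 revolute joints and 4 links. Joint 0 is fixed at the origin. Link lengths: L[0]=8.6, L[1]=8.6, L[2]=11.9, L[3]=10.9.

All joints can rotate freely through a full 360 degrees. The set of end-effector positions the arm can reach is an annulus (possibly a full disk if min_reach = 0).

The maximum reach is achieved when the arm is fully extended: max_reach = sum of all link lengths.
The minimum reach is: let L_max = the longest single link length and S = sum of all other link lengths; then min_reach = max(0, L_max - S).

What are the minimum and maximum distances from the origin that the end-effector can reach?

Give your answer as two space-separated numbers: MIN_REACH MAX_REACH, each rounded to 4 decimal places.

Answer: 0.0000 40.0000

Derivation:
Link lengths: [8.6, 8.6, 11.9, 10.9]
max_reach = 8.6 + 8.6 + 11.9 + 10.9 = 40
L_max = max([8.6, 8.6, 11.9, 10.9]) = 11.9
S (sum of others) = 40 - 11.9 = 28.1
min_reach = max(0, 11.9 - 28.1) = max(0, -16.2) = 0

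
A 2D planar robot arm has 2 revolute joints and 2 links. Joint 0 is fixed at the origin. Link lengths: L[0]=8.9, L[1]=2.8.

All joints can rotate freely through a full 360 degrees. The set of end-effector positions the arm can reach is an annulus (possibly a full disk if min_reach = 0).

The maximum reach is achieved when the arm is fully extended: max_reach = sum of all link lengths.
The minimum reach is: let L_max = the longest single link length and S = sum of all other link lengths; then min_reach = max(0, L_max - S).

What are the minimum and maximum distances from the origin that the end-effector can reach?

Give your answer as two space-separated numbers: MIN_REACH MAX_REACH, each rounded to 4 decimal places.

Link lengths: [8.9, 2.8]
max_reach = 8.9 + 2.8 = 11.7
L_max = max([8.9, 2.8]) = 8.9
S (sum of others) = 11.7 - 8.9 = 2.8
min_reach = max(0, 8.9 - 2.8) = max(0, 6.1) = 6.1

Answer: 6.1000 11.7000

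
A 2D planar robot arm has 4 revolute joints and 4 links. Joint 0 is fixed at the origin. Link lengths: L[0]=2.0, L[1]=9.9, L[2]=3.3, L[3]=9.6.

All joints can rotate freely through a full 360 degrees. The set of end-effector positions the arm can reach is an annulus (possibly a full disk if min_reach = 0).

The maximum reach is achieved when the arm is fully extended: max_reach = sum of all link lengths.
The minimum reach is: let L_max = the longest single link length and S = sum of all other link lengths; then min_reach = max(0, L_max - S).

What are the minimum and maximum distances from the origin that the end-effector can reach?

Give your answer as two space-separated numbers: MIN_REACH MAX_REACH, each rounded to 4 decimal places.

Link lengths: [2.0, 9.9, 3.3, 9.6]
max_reach = 2 + 9.9 + 3.3 + 9.6 = 24.8
L_max = max([2.0, 9.9, 3.3, 9.6]) = 9.9
S (sum of others) = 24.8 - 9.9 = 14.9
min_reach = max(0, 9.9 - 14.9) = max(0, -5) = 0

Answer: 0.0000 24.8000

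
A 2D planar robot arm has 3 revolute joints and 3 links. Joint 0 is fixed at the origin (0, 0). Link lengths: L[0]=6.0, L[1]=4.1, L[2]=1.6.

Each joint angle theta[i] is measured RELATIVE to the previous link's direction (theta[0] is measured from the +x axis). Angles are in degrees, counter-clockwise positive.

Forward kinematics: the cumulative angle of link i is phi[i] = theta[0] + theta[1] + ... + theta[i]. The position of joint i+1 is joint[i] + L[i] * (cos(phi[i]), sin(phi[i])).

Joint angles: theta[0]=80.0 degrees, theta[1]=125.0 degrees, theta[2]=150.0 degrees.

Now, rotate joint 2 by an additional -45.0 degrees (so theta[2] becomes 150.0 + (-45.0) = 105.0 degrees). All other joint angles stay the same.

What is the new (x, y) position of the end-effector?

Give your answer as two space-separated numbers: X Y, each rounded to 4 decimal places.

Answer: -1.6455 2.9504

Derivation:
joint[0] = (0.0000, 0.0000)  (base)
link 0: phi[0] = 80 = 80 deg
  cos(80 deg) = 0.1736, sin(80 deg) = 0.9848
  joint[1] = (0.0000, 0.0000) + 6 * (0.1736, 0.9848) = (0.0000 + 1.0419, 0.0000 + 5.9088) = (1.0419, 5.9088)
link 1: phi[1] = 80 + 125 = 205 deg
  cos(205 deg) = -0.9063, sin(205 deg) = -0.4226
  joint[2] = (1.0419, 5.9088) + 4.1 * (-0.9063, -0.4226) = (1.0419 + -3.7159, 5.9088 + -1.7327) = (-2.6740, 4.1761)
link 2: phi[2] = 80 + 125 + 105 = 310 deg
  cos(310 deg) = 0.6428, sin(310 deg) = -0.7660
  joint[3] = (-2.6740, 4.1761) + 1.6 * (0.6428, -0.7660) = (-2.6740 + 1.0285, 4.1761 + -1.2257) = (-1.6455, 2.9504)
End effector: (-1.6455, 2.9504)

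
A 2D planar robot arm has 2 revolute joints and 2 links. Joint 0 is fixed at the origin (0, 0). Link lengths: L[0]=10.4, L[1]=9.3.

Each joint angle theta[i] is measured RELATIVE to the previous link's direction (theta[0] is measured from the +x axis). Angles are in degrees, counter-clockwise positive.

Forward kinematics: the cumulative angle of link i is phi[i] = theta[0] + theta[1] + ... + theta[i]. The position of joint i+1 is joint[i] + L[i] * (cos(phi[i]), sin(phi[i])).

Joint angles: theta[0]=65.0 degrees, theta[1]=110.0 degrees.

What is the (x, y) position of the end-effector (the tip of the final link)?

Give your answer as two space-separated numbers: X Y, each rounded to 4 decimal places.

joint[0] = (0.0000, 0.0000)  (base)
link 0: phi[0] = 65 = 65 deg
  cos(65 deg) = 0.4226, sin(65 deg) = 0.9063
  joint[1] = (0.0000, 0.0000) + 10.4 * (0.4226, 0.9063) = (0.0000 + 4.3952, 0.0000 + 9.4256) = (4.3952, 9.4256)
link 1: phi[1] = 65 + 110 = 175 deg
  cos(175 deg) = -0.9962, sin(175 deg) = 0.0872
  joint[2] = (4.3952, 9.4256) + 9.3 * (-0.9962, 0.0872) = (4.3952 + -9.2646, 9.4256 + 0.8105) = (-4.8694, 10.2361)
End effector: (-4.8694, 10.2361)

Answer: -4.8694 10.2361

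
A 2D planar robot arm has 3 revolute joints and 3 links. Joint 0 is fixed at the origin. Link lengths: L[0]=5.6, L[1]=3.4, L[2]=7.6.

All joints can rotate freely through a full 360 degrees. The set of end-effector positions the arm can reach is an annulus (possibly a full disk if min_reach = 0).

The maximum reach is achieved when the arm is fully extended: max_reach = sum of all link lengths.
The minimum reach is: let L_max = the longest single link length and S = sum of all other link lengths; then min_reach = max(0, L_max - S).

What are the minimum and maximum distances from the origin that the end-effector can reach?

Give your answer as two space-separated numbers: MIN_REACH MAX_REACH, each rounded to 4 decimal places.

Link lengths: [5.6, 3.4, 7.6]
max_reach = 5.6 + 3.4 + 7.6 = 16.6
L_max = max([5.6, 3.4, 7.6]) = 7.6
S (sum of others) = 16.6 - 7.6 = 9
min_reach = max(0, 7.6 - 9) = max(0, -1.4) = 0

Answer: 0.0000 16.6000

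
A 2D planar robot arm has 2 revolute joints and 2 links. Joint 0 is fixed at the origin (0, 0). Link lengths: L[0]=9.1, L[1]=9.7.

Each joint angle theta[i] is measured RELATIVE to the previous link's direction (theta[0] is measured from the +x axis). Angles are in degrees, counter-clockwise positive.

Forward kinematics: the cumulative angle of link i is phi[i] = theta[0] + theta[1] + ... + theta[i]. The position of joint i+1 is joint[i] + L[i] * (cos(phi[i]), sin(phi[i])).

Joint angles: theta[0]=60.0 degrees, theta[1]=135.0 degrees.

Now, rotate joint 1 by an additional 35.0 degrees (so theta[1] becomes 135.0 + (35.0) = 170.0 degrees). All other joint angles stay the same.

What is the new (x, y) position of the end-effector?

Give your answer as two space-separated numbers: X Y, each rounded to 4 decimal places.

Answer: -1.6850 0.4502

Derivation:
joint[0] = (0.0000, 0.0000)  (base)
link 0: phi[0] = 60 = 60 deg
  cos(60 deg) = 0.5000, sin(60 deg) = 0.8660
  joint[1] = (0.0000, 0.0000) + 9.1 * (0.5000, 0.8660) = (0.0000 + 4.5500, 0.0000 + 7.8808) = (4.5500, 7.8808)
link 1: phi[1] = 60 + 170 = 230 deg
  cos(230 deg) = -0.6428, sin(230 deg) = -0.7660
  joint[2] = (4.5500, 7.8808) + 9.7 * (-0.6428, -0.7660) = (4.5500 + -6.2350, 7.8808 + -7.4306) = (-1.6850, 0.4502)
End effector: (-1.6850, 0.4502)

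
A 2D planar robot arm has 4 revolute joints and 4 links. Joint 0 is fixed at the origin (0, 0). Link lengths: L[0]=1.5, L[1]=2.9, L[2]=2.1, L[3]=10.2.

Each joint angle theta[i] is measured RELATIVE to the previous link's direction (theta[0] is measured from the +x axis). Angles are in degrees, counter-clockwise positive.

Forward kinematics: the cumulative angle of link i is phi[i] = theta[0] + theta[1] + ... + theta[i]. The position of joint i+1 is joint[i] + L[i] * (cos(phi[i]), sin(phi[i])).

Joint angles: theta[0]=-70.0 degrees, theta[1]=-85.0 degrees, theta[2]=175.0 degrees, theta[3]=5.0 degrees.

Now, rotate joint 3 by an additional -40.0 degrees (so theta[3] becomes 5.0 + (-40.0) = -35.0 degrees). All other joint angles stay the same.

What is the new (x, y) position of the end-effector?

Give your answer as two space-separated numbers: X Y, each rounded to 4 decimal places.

joint[0] = (0.0000, 0.0000)  (base)
link 0: phi[0] = -70 = -70 deg
  cos(-70 deg) = 0.3420, sin(-70 deg) = -0.9397
  joint[1] = (0.0000, 0.0000) + 1.5 * (0.3420, -0.9397) = (0.0000 + 0.5130, 0.0000 + -1.4095) = (0.5130, -1.4095)
link 1: phi[1] = -70 + -85 = -155 deg
  cos(-155 deg) = -0.9063, sin(-155 deg) = -0.4226
  joint[2] = (0.5130, -1.4095) + 2.9 * (-0.9063, -0.4226) = (0.5130 + -2.6283, -1.4095 + -1.2256) = (-2.1153, -2.6351)
link 2: phi[2] = -70 + -85 + 175 = 20 deg
  cos(20 deg) = 0.9397, sin(20 deg) = 0.3420
  joint[3] = (-2.1153, -2.6351) + 2.1 * (0.9397, 0.3420) = (-2.1153 + 1.9734, -2.6351 + 0.7182) = (-0.1419, -1.9169)
link 3: phi[3] = -70 + -85 + 175 + -35 = -15 deg
  cos(-15 deg) = 0.9659, sin(-15 deg) = -0.2588
  joint[4] = (-0.1419, -1.9169) + 10.2 * (0.9659, -0.2588) = (-0.1419 + 9.8524, -1.9169 + -2.6400) = (9.7105, -4.5568)
End effector: (9.7105, -4.5568)

Answer: 9.7105 -4.5568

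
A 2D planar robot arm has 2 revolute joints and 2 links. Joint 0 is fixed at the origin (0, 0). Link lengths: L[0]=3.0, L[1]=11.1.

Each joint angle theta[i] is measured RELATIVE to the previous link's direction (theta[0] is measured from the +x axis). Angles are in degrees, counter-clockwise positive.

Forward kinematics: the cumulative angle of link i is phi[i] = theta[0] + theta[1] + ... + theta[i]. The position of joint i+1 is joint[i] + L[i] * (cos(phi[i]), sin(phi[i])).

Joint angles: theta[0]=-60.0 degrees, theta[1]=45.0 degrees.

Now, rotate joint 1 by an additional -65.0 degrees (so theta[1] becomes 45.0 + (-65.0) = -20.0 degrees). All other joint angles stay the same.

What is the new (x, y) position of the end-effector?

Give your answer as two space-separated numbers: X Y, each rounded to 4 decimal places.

Answer: 3.4275 -13.5294

Derivation:
joint[0] = (0.0000, 0.0000)  (base)
link 0: phi[0] = -60 = -60 deg
  cos(-60 deg) = 0.5000, sin(-60 deg) = -0.8660
  joint[1] = (0.0000, 0.0000) + 3 * (0.5000, -0.8660) = (0.0000 + 1.5000, 0.0000 + -2.5981) = (1.5000, -2.5981)
link 1: phi[1] = -60 + -20 = -80 deg
  cos(-80 deg) = 0.1736, sin(-80 deg) = -0.9848
  joint[2] = (1.5000, -2.5981) + 11.1 * (0.1736, -0.9848) = (1.5000 + 1.9275, -2.5981 + -10.9314) = (3.4275, -13.5294)
End effector: (3.4275, -13.5294)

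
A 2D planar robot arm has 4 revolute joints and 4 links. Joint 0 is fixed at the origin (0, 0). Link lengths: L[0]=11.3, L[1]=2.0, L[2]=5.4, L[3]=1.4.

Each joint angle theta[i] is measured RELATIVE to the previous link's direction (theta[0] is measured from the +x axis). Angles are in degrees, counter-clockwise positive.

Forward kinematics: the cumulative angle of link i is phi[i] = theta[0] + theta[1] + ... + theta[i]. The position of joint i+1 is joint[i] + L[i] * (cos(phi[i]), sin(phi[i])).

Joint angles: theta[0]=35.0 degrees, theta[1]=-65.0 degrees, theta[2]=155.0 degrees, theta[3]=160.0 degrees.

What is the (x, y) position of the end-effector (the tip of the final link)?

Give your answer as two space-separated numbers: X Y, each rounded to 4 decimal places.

joint[0] = (0.0000, 0.0000)  (base)
link 0: phi[0] = 35 = 35 deg
  cos(35 deg) = 0.8192, sin(35 deg) = 0.5736
  joint[1] = (0.0000, 0.0000) + 11.3 * (0.8192, 0.5736) = (0.0000 + 9.2564, 0.0000 + 6.4814) = (9.2564, 6.4814)
link 1: phi[1] = 35 + -65 = -30 deg
  cos(-30 deg) = 0.8660, sin(-30 deg) = -0.5000
  joint[2] = (9.2564, 6.4814) + 2 * (0.8660, -0.5000) = (9.2564 + 1.7321, 6.4814 + -1.0000) = (10.9885, 5.4814)
link 2: phi[2] = 35 + -65 + 155 = 125 deg
  cos(125 deg) = -0.5736, sin(125 deg) = 0.8192
  joint[3] = (10.9885, 5.4814) + 5.4 * (-0.5736, 0.8192) = (10.9885 + -3.0973, 5.4814 + 4.4234) = (7.8912, 9.9048)
link 3: phi[3] = 35 + -65 + 155 + 160 = 285 deg
  cos(285 deg) = 0.2588, sin(285 deg) = -0.9659
  joint[4] = (7.8912, 9.9048) + 1.4 * (0.2588, -0.9659) = (7.8912 + 0.3623, 9.9048 + -1.3523) = (8.2535, 8.5525)
End effector: (8.2535, 8.5525)

Answer: 8.2535 8.5525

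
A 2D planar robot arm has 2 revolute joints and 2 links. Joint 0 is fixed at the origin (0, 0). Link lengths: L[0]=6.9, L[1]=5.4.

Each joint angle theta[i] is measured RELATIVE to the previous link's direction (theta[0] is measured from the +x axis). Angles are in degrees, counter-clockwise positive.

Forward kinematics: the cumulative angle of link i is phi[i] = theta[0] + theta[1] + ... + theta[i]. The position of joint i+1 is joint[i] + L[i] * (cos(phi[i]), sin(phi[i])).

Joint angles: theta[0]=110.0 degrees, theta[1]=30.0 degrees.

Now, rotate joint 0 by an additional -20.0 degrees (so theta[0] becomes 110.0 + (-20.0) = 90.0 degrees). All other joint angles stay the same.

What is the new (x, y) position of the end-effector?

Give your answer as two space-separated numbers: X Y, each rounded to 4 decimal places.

Answer: -2.7000 11.5765

Derivation:
joint[0] = (0.0000, 0.0000)  (base)
link 0: phi[0] = 90 = 90 deg
  cos(90 deg) = 0.0000, sin(90 deg) = 1.0000
  joint[1] = (0.0000, 0.0000) + 6.9 * (0.0000, 1.0000) = (0.0000 + 0.0000, 0.0000 + 6.9000) = (0.0000, 6.9000)
link 1: phi[1] = 90 + 30 = 120 deg
  cos(120 deg) = -0.5000, sin(120 deg) = 0.8660
  joint[2] = (0.0000, 6.9000) + 5.4 * (-0.5000, 0.8660) = (0.0000 + -2.7000, 6.9000 + 4.6765) = (-2.7000, 11.5765)
End effector: (-2.7000, 11.5765)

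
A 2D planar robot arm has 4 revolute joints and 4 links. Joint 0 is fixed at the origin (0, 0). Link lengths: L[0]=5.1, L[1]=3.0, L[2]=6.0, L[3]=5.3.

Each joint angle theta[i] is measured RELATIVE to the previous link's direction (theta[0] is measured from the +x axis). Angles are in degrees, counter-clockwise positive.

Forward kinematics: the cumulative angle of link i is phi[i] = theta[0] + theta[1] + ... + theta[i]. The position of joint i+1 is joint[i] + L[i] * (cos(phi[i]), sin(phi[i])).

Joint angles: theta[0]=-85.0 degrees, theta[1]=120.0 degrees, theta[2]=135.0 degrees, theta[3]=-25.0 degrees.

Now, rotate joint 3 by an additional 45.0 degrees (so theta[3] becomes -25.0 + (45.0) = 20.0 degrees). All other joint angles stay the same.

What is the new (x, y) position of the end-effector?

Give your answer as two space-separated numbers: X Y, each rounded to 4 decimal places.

Answer: -8.2264 -3.2383

Derivation:
joint[0] = (0.0000, 0.0000)  (base)
link 0: phi[0] = -85 = -85 deg
  cos(-85 deg) = 0.0872, sin(-85 deg) = -0.9962
  joint[1] = (0.0000, 0.0000) + 5.1 * (0.0872, -0.9962) = (0.0000 + 0.4445, 0.0000 + -5.0806) = (0.4445, -5.0806)
link 1: phi[1] = -85 + 120 = 35 deg
  cos(35 deg) = 0.8192, sin(35 deg) = 0.5736
  joint[2] = (0.4445, -5.0806) + 3 * (0.8192, 0.5736) = (0.4445 + 2.4575, -5.0806 + 1.7207) = (2.9020, -3.3599)
link 2: phi[2] = -85 + 120 + 135 = 170 deg
  cos(170 deg) = -0.9848, sin(170 deg) = 0.1736
  joint[3] = (2.9020, -3.3599) + 6 * (-0.9848, 0.1736) = (2.9020 + -5.9088, -3.3599 + 1.0419) = (-3.0069, -2.3180)
link 3: phi[3] = -85 + 120 + 135 + 20 = 190 deg
  cos(190 deg) = -0.9848, sin(190 deg) = -0.1736
  joint[4] = (-3.0069, -2.3180) + 5.3 * (-0.9848, -0.1736) = (-3.0069 + -5.2195, -2.3180 + -0.9203) = (-8.2264, -3.2383)
End effector: (-8.2264, -3.2383)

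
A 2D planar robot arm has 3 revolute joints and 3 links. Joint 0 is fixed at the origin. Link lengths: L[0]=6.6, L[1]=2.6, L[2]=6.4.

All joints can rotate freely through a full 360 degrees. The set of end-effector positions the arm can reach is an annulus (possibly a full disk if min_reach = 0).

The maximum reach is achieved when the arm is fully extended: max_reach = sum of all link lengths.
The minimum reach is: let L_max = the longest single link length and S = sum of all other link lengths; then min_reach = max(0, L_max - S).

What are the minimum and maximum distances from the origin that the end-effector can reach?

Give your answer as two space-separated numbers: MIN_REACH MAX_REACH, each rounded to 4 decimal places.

Link lengths: [6.6, 2.6, 6.4]
max_reach = 6.6 + 2.6 + 6.4 = 15.6
L_max = max([6.6, 2.6, 6.4]) = 6.6
S (sum of others) = 15.6 - 6.6 = 9
min_reach = max(0, 6.6 - 9) = max(0, -2.4) = 0

Answer: 0.0000 15.6000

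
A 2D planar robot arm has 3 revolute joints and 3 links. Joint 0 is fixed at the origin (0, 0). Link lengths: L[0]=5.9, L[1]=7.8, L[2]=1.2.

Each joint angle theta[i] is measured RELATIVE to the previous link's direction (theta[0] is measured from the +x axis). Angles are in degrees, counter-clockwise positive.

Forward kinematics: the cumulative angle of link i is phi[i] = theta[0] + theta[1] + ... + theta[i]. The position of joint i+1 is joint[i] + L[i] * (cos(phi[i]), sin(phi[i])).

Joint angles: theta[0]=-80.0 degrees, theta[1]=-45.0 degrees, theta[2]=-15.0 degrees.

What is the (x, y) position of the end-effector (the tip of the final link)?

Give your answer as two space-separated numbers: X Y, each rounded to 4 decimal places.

Answer: -4.3686 -12.9711

Derivation:
joint[0] = (0.0000, 0.0000)  (base)
link 0: phi[0] = -80 = -80 deg
  cos(-80 deg) = 0.1736, sin(-80 deg) = -0.9848
  joint[1] = (0.0000, 0.0000) + 5.9 * (0.1736, -0.9848) = (0.0000 + 1.0245, 0.0000 + -5.8104) = (1.0245, -5.8104)
link 1: phi[1] = -80 + -45 = -125 deg
  cos(-125 deg) = -0.5736, sin(-125 deg) = -0.8192
  joint[2] = (1.0245, -5.8104) + 7.8 * (-0.5736, -0.8192) = (1.0245 + -4.4739, -5.8104 + -6.3894) = (-3.4494, -12.1998)
link 2: phi[2] = -80 + -45 + -15 = -140 deg
  cos(-140 deg) = -0.7660, sin(-140 deg) = -0.6428
  joint[3] = (-3.4494, -12.1998) + 1.2 * (-0.7660, -0.6428) = (-3.4494 + -0.9193, -12.1998 + -0.7713) = (-4.3686, -12.9711)
End effector: (-4.3686, -12.9711)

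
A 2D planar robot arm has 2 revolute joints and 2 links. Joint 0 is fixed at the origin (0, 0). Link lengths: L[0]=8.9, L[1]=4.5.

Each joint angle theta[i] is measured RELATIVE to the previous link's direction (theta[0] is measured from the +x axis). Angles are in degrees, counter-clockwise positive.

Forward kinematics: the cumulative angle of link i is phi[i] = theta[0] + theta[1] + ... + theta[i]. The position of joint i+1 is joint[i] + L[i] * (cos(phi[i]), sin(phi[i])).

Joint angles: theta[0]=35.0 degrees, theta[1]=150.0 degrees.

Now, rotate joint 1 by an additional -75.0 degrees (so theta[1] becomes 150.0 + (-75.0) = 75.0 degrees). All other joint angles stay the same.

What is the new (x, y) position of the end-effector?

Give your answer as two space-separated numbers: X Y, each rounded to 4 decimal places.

joint[0] = (0.0000, 0.0000)  (base)
link 0: phi[0] = 35 = 35 deg
  cos(35 deg) = 0.8192, sin(35 deg) = 0.5736
  joint[1] = (0.0000, 0.0000) + 8.9 * (0.8192, 0.5736) = (0.0000 + 7.2905, 0.0000 + 5.1048) = (7.2905, 5.1048)
link 1: phi[1] = 35 + 75 = 110 deg
  cos(110 deg) = -0.3420, sin(110 deg) = 0.9397
  joint[2] = (7.2905, 5.1048) + 4.5 * (-0.3420, 0.9397) = (7.2905 + -1.5391, 5.1048 + 4.2286) = (5.7514, 9.3334)
End effector: (5.7514, 9.3334)

Answer: 5.7514 9.3334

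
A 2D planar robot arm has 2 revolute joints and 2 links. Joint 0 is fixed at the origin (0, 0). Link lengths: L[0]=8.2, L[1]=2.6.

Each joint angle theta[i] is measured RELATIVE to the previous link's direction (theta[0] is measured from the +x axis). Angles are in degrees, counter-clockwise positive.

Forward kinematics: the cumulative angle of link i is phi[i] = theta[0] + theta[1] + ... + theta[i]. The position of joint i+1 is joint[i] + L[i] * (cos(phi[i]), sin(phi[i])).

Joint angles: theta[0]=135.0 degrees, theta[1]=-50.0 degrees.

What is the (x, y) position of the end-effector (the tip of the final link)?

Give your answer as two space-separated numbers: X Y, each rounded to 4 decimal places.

Answer: -5.5717 8.3884

Derivation:
joint[0] = (0.0000, 0.0000)  (base)
link 0: phi[0] = 135 = 135 deg
  cos(135 deg) = -0.7071, sin(135 deg) = 0.7071
  joint[1] = (0.0000, 0.0000) + 8.2 * (-0.7071, 0.7071) = (0.0000 + -5.7983, 0.0000 + 5.7983) = (-5.7983, 5.7983)
link 1: phi[1] = 135 + -50 = 85 deg
  cos(85 deg) = 0.0872, sin(85 deg) = 0.9962
  joint[2] = (-5.7983, 5.7983) + 2.6 * (0.0872, 0.9962) = (-5.7983 + 0.2266, 5.7983 + 2.5901) = (-5.5717, 8.3884)
End effector: (-5.5717, 8.3884)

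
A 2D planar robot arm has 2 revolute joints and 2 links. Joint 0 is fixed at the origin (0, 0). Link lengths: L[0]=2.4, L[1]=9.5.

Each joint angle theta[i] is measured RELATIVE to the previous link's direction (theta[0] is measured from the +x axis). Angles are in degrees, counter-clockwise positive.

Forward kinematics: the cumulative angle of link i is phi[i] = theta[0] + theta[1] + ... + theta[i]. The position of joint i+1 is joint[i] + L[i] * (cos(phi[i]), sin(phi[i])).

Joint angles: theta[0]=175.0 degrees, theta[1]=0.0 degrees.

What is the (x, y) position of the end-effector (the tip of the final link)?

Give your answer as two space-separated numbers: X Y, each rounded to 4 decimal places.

Answer: -11.8547 1.0372

Derivation:
joint[0] = (0.0000, 0.0000)  (base)
link 0: phi[0] = 175 = 175 deg
  cos(175 deg) = -0.9962, sin(175 deg) = 0.0872
  joint[1] = (0.0000, 0.0000) + 2.4 * (-0.9962, 0.0872) = (0.0000 + -2.3909, 0.0000 + 0.2092) = (-2.3909, 0.2092)
link 1: phi[1] = 175 + 0 = 175 deg
  cos(175 deg) = -0.9962, sin(175 deg) = 0.0872
  joint[2] = (-2.3909, 0.2092) + 9.5 * (-0.9962, 0.0872) = (-2.3909 + -9.4638, 0.2092 + 0.8280) = (-11.8547, 1.0372)
End effector: (-11.8547, 1.0372)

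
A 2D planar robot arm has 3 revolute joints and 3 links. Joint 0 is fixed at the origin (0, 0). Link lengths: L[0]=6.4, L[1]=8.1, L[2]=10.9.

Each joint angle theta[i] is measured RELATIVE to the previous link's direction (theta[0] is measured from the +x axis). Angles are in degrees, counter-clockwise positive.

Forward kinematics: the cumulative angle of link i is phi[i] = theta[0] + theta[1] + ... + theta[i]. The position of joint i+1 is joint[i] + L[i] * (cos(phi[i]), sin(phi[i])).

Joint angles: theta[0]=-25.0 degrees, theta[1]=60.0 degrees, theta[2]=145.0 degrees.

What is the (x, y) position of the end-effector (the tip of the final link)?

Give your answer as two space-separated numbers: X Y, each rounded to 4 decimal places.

joint[0] = (0.0000, 0.0000)  (base)
link 0: phi[0] = -25 = -25 deg
  cos(-25 deg) = 0.9063, sin(-25 deg) = -0.4226
  joint[1] = (0.0000, 0.0000) + 6.4 * (0.9063, -0.4226) = (0.0000 + 5.8004, 0.0000 + -2.7048) = (5.8004, -2.7048)
link 1: phi[1] = -25 + 60 = 35 deg
  cos(35 deg) = 0.8192, sin(35 deg) = 0.5736
  joint[2] = (5.8004, -2.7048) + 8.1 * (0.8192, 0.5736) = (5.8004 + 6.6351, -2.7048 + 4.6460) = (12.4355, 1.9412)
link 2: phi[2] = -25 + 60 + 145 = 180 deg
  cos(180 deg) = -1.0000, sin(180 deg) = 0.0000
  joint[3] = (12.4355, 1.9412) + 10.9 * (-1.0000, 0.0000) = (12.4355 + -10.9000, 1.9412 + 0.0000) = (1.5355, 1.9412)
End effector: (1.5355, 1.9412)

Answer: 1.5355 1.9412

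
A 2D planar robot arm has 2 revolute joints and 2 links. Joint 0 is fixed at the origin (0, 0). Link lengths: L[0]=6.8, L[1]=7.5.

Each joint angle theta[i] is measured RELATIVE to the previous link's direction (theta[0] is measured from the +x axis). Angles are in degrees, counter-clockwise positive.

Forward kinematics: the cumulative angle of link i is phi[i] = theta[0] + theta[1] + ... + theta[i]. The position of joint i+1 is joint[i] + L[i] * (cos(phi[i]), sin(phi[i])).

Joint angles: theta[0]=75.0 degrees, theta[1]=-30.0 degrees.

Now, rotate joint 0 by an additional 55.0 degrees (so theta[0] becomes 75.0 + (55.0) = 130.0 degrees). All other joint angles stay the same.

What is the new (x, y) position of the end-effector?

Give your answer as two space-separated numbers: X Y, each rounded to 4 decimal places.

joint[0] = (0.0000, 0.0000)  (base)
link 0: phi[0] = 130 = 130 deg
  cos(130 deg) = -0.6428, sin(130 deg) = 0.7660
  joint[1] = (0.0000, 0.0000) + 6.8 * (-0.6428, 0.7660) = (0.0000 + -4.3710, 0.0000 + 5.2091) = (-4.3710, 5.2091)
link 1: phi[1] = 130 + -30 = 100 deg
  cos(100 deg) = -0.1736, sin(100 deg) = 0.9848
  joint[2] = (-4.3710, 5.2091) + 7.5 * (-0.1736, 0.9848) = (-4.3710 + -1.3024, 5.2091 + 7.3861) = (-5.6733, 12.5952)
End effector: (-5.6733, 12.5952)

Answer: -5.6733 12.5952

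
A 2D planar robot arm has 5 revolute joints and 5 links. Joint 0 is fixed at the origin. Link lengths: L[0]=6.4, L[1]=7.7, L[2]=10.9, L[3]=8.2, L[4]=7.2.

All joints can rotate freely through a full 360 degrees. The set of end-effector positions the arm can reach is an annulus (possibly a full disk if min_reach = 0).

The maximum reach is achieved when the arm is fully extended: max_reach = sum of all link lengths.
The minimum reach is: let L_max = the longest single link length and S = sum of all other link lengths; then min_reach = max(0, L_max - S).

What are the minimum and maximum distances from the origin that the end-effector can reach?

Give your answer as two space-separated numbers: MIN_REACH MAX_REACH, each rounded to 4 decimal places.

Answer: 0.0000 40.4000

Derivation:
Link lengths: [6.4, 7.7, 10.9, 8.2, 7.2]
max_reach = 6.4 + 7.7 + 10.9 + 8.2 + 7.2 = 40.4
L_max = max([6.4, 7.7, 10.9, 8.2, 7.2]) = 10.9
S (sum of others) = 40.4 - 10.9 = 29.5
min_reach = max(0, 10.9 - 29.5) = max(0, -18.6) = 0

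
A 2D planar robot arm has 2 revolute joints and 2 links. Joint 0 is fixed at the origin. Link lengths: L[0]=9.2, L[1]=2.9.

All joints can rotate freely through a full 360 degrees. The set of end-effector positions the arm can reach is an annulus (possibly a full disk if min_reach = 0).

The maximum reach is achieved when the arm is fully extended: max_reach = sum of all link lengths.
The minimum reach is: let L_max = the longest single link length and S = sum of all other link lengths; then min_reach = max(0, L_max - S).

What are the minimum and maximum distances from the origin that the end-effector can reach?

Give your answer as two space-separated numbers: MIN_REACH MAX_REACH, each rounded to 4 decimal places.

Answer: 6.3000 12.1000

Derivation:
Link lengths: [9.2, 2.9]
max_reach = 9.2 + 2.9 = 12.1
L_max = max([9.2, 2.9]) = 9.2
S (sum of others) = 12.1 - 9.2 = 2.9
min_reach = max(0, 9.2 - 2.9) = max(0, 6.3) = 6.3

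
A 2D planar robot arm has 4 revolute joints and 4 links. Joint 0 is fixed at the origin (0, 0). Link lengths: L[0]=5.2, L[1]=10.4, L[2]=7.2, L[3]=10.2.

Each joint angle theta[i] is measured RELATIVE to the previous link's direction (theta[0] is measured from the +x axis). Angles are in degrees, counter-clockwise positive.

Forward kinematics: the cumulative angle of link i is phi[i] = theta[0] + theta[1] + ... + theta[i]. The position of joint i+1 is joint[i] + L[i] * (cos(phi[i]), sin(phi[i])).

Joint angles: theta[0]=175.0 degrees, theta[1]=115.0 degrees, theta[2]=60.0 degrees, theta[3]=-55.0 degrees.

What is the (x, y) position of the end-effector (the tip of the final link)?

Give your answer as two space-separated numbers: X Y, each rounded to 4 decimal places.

Answer: 9.7781 -19.8142

Derivation:
joint[0] = (0.0000, 0.0000)  (base)
link 0: phi[0] = 175 = 175 deg
  cos(175 deg) = -0.9962, sin(175 deg) = 0.0872
  joint[1] = (0.0000, 0.0000) + 5.2 * (-0.9962, 0.0872) = (0.0000 + -5.1802, 0.0000 + 0.4532) = (-5.1802, 0.4532)
link 1: phi[1] = 175 + 115 = 290 deg
  cos(290 deg) = 0.3420, sin(290 deg) = -0.9397
  joint[2] = (-5.1802, 0.4532) + 10.4 * (0.3420, -0.9397) = (-5.1802 + 3.5570, 0.4532 + -9.7728) = (-1.6232, -9.3196)
link 2: phi[2] = 175 + 115 + 60 = 350 deg
  cos(350 deg) = 0.9848, sin(350 deg) = -0.1736
  joint[3] = (-1.6232, -9.3196) + 7.2 * (0.9848, -0.1736) = (-1.6232 + 7.0906, -9.3196 + -1.2503) = (5.4674, -10.5699)
link 3: phi[3] = 175 + 115 + 60 + -55 = 295 deg
  cos(295 deg) = 0.4226, sin(295 deg) = -0.9063
  joint[4] = (5.4674, -10.5699) + 10.2 * (0.4226, -0.9063) = (5.4674 + 4.3107, -10.5699 + -9.2443) = (9.7781, -19.8142)
End effector: (9.7781, -19.8142)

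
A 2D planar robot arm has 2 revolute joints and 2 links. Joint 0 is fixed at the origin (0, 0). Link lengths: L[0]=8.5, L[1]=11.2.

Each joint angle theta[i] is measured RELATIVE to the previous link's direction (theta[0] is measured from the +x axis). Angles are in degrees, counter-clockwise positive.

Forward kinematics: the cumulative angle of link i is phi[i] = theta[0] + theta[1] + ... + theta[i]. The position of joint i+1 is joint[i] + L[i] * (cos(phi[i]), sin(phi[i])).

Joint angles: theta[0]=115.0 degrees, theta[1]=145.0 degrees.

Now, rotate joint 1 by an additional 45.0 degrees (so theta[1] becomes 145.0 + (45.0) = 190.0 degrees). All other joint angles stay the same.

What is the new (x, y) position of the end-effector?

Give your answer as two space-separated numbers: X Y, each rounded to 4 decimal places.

joint[0] = (0.0000, 0.0000)  (base)
link 0: phi[0] = 115 = 115 deg
  cos(115 deg) = -0.4226, sin(115 deg) = 0.9063
  joint[1] = (0.0000, 0.0000) + 8.5 * (-0.4226, 0.9063) = (0.0000 + -3.5923, 0.0000 + 7.7036) = (-3.5923, 7.7036)
link 1: phi[1] = 115 + 190 = 305 deg
  cos(305 deg) = 0.5736, sin(305 deg) = -0.8192
  joint[2] = (-3.5923, 7.7036) + 11.2 * (0.5736, -0.8192) = (-3.5923 + 6.4241, 7.7036 + -9.1745) = (2.8318, -1.4709)
End effector: (2.8318, -1.4709)

Answer: 2.8318 -1.4709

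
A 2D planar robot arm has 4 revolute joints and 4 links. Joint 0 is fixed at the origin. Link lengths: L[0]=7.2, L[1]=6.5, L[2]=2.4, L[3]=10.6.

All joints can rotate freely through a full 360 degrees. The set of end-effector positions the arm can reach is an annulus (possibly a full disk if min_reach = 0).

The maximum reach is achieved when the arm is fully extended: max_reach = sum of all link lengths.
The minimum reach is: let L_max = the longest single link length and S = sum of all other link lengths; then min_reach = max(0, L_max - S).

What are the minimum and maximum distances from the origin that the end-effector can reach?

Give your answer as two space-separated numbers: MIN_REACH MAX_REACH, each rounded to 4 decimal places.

Answer: 0.0000 26.7000

Derivation:
Link lengths: [7.2, 6.5, 2.4, 10.6]
max_reach = 7.2 + 6.5 + 2.4 + 10.6 = 26.7
L_max = max([7.2, 6.5, 2.4, 10.6]) = 10.6
S (sum of others) = 26.7 - 10.6 = 16.1
min_reach = max(0, 10.6 - 16.1) = max(0, -5.5) = 0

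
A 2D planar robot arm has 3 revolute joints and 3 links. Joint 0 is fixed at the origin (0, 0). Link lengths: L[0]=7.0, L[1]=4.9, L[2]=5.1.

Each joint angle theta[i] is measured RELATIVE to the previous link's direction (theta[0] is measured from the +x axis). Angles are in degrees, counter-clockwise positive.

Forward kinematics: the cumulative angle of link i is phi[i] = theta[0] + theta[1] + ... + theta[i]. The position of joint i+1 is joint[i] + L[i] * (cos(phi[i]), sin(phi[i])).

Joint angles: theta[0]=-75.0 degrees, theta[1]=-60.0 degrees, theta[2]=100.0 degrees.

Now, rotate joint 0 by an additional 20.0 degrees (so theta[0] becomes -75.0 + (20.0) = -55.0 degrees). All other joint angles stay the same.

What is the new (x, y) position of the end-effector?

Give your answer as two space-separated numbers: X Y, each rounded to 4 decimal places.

Answer: 6.8704 -11.4949

Derivation:
joint[0] = (0.0000, 0.0000)  (base)
link 0: phi[0] = -55 = -55 deg
  cos(-55 deg) = 0.5736, sin(-55 deg) = -0.8192
  joint[1] = (0.0000, 0.0000) + 7 * (0.5736, -0.8192) = (0.0000 + 4.0150, 0.0000 + -5.7341) = (4.0150, -5.7341)
link 1: phi[1] = -55 + -60 = -115 deg
  cos(-115 deg) = -0.4226, sin(-115 deg) = -0.9063
  joint[2] = (4.0150, -5.7341) + 4.9 * (-0.4226, -0.9063) = (4.0150 + -2.0708, -5.7341 + -4.4409) = (1.9442, -10.1750)
link 2: phi[2] = -55 + -60 + 100 = -15 deg
  cos(-15 deg) = 0.9659, sin(-15 deg) = -0.2588
  joint[3] = (1.9442, -10.1750) + 5.1 * (0.9659, -0.2588) = (1.9442 + 4.9262, -10.1750 + -1.3200) = (6.8704, -11.4949)
End effector: (6.8704, -11.4949)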